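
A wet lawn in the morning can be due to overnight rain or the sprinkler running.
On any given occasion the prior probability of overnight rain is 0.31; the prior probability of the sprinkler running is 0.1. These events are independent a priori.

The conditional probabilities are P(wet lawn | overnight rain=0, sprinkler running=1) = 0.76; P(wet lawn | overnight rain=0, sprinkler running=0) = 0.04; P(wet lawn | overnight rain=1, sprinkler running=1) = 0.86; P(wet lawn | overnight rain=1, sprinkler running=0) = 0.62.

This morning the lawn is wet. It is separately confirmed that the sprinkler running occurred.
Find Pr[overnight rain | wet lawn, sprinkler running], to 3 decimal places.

By total probability over both values of overnight rain:
  P(wet lawn | sprinkler running) = 0.76×0.69 + 0.86×0.31
        = 0.524400 + 0.266600 = 0.791000
Configurations with overnight rain contribute 0.266600, so
  P(overnight rain | wet lawn, sprinkler running) = 0.266600 / 0.791000 ≈ 0.337

Pr[overnight rain | wet lawn, sprinkler running] ≈ 0.337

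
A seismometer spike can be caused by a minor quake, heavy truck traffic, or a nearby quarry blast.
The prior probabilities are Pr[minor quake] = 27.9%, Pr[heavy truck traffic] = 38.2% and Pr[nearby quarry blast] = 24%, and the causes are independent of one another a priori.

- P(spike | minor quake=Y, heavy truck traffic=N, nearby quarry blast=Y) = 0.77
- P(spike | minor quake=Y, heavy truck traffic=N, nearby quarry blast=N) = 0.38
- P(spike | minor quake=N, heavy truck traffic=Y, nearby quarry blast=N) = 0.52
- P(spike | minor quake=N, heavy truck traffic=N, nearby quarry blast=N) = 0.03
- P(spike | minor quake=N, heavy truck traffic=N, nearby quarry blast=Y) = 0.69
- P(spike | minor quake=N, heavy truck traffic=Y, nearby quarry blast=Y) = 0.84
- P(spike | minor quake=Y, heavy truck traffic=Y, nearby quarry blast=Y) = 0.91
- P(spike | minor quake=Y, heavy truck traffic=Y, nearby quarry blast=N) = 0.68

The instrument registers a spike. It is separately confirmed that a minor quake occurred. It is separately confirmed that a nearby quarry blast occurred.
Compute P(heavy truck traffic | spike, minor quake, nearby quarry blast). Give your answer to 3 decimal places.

P(spike | minor quake, nearby quarry blast) = 0.77*0.618 + 0.91*0.382 = 0.475860 + 0.347620 = 0.823480
Restricting to configurations with heavy truck traffic present: 0.91*0.382 = 0.347620.
P(heavy truck traffic | spike, minor quake, nearby quarry blast) = 0.347620 / 0.823480 ≈ 0.422

P(heavy truck traffic | spike, minor quake, nearby quarry blast) ≈ 0.422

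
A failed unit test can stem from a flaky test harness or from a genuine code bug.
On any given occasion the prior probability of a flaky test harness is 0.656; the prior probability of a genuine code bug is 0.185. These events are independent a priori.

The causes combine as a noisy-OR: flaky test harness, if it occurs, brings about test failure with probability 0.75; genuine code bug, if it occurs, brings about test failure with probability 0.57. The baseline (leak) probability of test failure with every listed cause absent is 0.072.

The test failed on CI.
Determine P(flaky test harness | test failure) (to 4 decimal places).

Under noisy-OR, P(test failure | causes) = 1 − (1−0.072)·∏(1−qᵢ) over the active causes.
P(test failure) = 0.072*0.344*0.815 + 0.60096*0.344*0.185 + 0.768*0.656*0.815 + 0.90024*0.656*0.185 = 0.020186 + 0.038245 + 0.410604 + 0.109253 = 0.578288
Restricting to configurations with flaky test harness present: 0.410604 + 0.109253 = 0.519857.
P(flaky test harness | test failure) = 0.519857 / 0.578288 ≈ 0.8990

P(flaky test harness | test failure) ≈ 0.8990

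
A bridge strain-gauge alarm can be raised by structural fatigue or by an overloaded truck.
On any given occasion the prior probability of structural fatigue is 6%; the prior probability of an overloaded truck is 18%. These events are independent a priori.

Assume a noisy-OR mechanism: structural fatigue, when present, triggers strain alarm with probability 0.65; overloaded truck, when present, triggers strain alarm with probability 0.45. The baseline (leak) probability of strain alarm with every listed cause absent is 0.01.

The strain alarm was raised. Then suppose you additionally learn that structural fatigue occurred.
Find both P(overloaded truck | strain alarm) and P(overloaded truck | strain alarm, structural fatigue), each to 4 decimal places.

P(overloaded truck | strain alarm) ≈ 0.6828; P(overloaded truck | strain alarm, structural fatigue) ≈ 0.2138

Under noisy-OR, P(strain alarm | causes) = 1 − (1−0.01)·∏(1−qᵢ) over the active causes.
P(strain alarm) = 0.01*0.94*0.82 + 0.4555*0.94*0.18 + 0.6535*0.06*0.82 + 0.809425*0.06*0.18 = 0.007708 + 0.077071 + 0.032152 + 0.008742 = 0.125673
The overloaded truck-present share is 0.077071 + 0.008742 = 0.085813.
P(overloaded truck | strain alarm) = 0.085813 / 0.125673 ≈ 0.6828

With the extra evidence:
By total probability over both values of overloaded truck:
  P(strain alarm | structural fatigue) = 0.6535*0.82 + 0.809425*0.18
        = 0.535870 + 0.145696 = 0.681566
The terms with overloaded truck present sum to 0.145696, so
  P(overloaded truck | strain alarm, structural fatigue) = 0.145696 / 0.681566 ≈ 0.2138
Conditioning on structural fatigue lowers the posterior on overloaded truck: the classic explaining-away effect in a common-effect structure.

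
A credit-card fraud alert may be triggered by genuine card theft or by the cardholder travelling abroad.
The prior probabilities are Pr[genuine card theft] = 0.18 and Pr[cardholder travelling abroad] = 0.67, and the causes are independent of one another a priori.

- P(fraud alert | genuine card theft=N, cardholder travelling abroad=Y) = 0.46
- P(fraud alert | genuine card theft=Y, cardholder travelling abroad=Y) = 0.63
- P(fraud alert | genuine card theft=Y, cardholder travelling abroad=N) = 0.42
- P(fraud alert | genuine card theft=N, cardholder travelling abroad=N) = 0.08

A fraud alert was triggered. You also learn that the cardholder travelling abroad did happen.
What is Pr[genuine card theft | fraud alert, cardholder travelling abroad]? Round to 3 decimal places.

Numerator (weight on configurations with genuine card theft): 0.63×0.18 = 0.113400
Normalizer over all consistent configurations: 0.46×0.82 + 0.63×0.18 = 0.490600
Posterior = 0.113400 / 0.490600 ≈ 0.231

Pr[genuine card theft | fraud alert, cardholder travelling abroad] ≈ 0.231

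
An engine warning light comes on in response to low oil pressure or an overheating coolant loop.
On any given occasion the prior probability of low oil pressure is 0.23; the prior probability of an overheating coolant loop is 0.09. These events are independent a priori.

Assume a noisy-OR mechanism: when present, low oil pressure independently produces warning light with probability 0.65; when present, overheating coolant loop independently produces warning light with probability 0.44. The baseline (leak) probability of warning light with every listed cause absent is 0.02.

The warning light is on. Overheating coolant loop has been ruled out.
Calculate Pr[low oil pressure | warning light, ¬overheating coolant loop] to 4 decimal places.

Pr[low oil pressure | warning light, ¬overheating coolant loop] ≈ 0.9075

Under noisy-OR, P(warning light | causes) = 1 − (1−0.02)·∏(1−qᵢ) over the active causes.
Enumerate both values of low oil pressure and weight by the priors:
  P(warning light | ¬overheating coolant loop) = 0.02×0.77 + 0.657×0.23
        = 0.015400 + 0.151110 = 0.166510
Configurations with low oil pressure contribute 0.151110, so
  P(low oil pressure | warning light, ¬overheating coolant loop) = 0.151110 / 0.166510 ≈ 0.9075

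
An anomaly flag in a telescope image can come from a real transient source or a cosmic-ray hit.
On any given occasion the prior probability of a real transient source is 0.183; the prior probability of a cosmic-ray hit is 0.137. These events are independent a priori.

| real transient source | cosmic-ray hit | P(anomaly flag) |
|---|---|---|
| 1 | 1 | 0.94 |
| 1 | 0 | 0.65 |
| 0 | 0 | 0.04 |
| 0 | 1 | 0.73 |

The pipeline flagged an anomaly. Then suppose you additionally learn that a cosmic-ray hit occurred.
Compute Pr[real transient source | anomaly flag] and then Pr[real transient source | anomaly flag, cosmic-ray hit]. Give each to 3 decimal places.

P(anomaly flag) = 0.04*0.817*0.863 + 0.73*0.817*0.137 + 0.65*0.183*0.863 + 0.94*0.183*0.137 = 0.028203 + 0.081708 + 0.102654 + 0.023567 = 0.236132
Restricting to configurations with real transient source present: 0.102654 + 0.023567 = 0.126221.
Hence the posterior is 0.126221/0.236132 ≈ 0.535.

Now also conditioning on cosmic-ray hit=true:
Sum P(anomaly flag|·) weighted by the priors over both values of real transient source:
  P(anomaly flag | cosmic-ray hit) = 0.73×0.817 + 0.94×0.183
        = 0.596410 + 0.172020 = 0.768430
Keeping only the real transient source-present terms gives 0.172020, so
  P(real transient source | anomaly flag, cosmic-ray hit) = 0.172020 / 0.768430 ≈ 0.224
Conditioning on cosmic-ray hit lowers the posterior on real transient source: the classic explaining-away effect in a common-effect structure.

Pr[real transient source | anomaly flag] ≈ 0.535; Pr[real transient source | anomaly flag, cosmic-ray hit] ≈ 0.224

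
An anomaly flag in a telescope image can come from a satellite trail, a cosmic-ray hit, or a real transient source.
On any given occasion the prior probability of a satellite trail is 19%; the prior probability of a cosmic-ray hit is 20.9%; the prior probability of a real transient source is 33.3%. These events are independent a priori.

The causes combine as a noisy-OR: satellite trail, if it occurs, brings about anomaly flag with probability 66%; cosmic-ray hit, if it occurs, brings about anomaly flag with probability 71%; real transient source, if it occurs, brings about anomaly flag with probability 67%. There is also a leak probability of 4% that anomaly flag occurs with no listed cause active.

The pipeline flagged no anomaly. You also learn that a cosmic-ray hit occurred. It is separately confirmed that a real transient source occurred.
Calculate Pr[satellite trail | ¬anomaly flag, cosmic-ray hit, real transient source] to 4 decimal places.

Under noisy-OR, P(anomaly flag | causes) = 1 − (1−0.04)·∏(1−qᵢ) over the active causes.
By total probability over both values of satellite trail:
  P(¬anomaly flag | cosmic-ray hit, real transient source) = 0.091872×0.81 + 0.031236×0.19
        = 0.074416 + 0.005935 = 0.080351
Configurations with satellite trail contribute 0.005935, so
  P(satellite trail | ¬anomaly flag, cosmic-ray hit, real transient source) = 0.005935 / 0.080351 ≈ 0.0739

Pr[satellite trail | ¬anomaly flag, cosmic-ray hit, real transient source] ≈ 0.0739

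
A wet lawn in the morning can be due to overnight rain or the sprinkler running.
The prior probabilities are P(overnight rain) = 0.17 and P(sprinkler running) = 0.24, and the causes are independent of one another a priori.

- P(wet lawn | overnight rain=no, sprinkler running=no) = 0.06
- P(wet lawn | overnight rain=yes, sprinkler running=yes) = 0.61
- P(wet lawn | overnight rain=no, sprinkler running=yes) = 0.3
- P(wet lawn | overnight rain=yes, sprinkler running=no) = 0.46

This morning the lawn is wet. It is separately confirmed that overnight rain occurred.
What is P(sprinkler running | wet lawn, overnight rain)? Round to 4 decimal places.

For the numerator, keep only sprinkler running=true terms: 0.61*0.24 = 0.146400
Normalizer over all consistent configurations: 0.46*0.76 + 0.61*0.24 = 0.496000
Posterior = 0.146400 / 0.496000 ≈ 0.2952

P(sprinkler running | wet lawn, overnight rain) ≈ 0.2952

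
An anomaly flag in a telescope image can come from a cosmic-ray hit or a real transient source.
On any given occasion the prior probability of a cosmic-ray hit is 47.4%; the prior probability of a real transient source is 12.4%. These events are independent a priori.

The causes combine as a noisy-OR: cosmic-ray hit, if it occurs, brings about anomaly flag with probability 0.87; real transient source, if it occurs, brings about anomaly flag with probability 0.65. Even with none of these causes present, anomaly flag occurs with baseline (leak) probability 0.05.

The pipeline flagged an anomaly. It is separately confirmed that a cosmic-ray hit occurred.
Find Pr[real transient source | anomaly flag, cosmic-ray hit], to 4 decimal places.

Under noisy-OR, P(anomaly flag | causes) = 1 − (1−0.05)·∏(1−qᵢ) over the active causes.
For the numerator, keep only real transient source=true terms: 0.956775·0.124 = 0.118640
Normalizer over all consistent configurations: 0.8765·0.876 + 0.956775·0.124 = 0.886454
Posterior = 0.118640 / 0.886454 ≈ 0.1338

Pr[real transient source | anomaly flag, cosmic-ray hit] ≈ 0.1338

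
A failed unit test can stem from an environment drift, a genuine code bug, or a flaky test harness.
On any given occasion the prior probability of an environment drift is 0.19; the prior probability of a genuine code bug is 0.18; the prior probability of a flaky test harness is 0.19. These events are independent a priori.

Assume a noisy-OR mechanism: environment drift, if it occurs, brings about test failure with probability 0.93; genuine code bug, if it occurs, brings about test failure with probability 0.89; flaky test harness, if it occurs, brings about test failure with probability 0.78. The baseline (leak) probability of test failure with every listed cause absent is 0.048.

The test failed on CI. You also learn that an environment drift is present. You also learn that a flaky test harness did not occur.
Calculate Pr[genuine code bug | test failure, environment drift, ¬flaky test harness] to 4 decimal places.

Under noisy-OR, P(test failure | causes) = 1 − (1−0.048)·∏(1−qᵢ) over the active causes.
P(test failure | environment drift, ¬flaky test harness) = 0.93336×0.82 + 0.99267×0.18 = 0.765355 + 0.178681 = 0.944036
Of this, 0.178681 comes from 0.99267×0.18 (the genuine code bug=true cases).
P(genuine code bug | test failure, environment drift, ¬flaky test harness) = 0.178681 / 0.944036 ≈ 0.1893

Pr[genuine code bug | test failure, environment drift, ¬flaky test harness] ≈ 0.1893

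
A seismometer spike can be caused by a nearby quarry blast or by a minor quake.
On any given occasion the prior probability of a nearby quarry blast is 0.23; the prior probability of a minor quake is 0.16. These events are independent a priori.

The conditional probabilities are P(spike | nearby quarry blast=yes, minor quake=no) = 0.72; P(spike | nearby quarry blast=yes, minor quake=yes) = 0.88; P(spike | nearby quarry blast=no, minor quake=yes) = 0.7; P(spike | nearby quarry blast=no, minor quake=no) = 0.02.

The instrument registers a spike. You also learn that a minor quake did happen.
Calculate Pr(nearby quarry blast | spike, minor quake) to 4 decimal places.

Sum P(spike|·) weighted by the priors over both values of nearby quarry blast:
  P(spike | minor quake) = 0.7×0.77 + 0.88×0.23
        = 0.539000 + 0.202400 = 0.741400
Keeping only the nearby quarry blast-present terms gives 0.202400, so
  P(nearby quarry blast | spike, minor quake) = 0.202400 / 0.741400 ≈ 0.2730

Pr(nearby quarry blast | spike, minor quake) ≈ 0.2730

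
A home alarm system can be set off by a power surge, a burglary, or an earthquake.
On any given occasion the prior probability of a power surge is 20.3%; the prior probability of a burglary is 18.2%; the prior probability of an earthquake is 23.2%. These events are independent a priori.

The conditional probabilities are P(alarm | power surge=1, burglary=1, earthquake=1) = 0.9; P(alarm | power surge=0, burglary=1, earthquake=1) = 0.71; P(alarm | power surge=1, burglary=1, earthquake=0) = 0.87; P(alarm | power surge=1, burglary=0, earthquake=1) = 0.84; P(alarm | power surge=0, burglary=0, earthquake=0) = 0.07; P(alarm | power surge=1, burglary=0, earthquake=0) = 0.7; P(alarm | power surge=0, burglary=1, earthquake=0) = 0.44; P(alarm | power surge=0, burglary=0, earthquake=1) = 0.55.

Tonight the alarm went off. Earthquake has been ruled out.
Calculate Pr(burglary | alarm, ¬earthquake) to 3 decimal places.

Pr(burglary | alarm, ¬earthquake) ≈ 0.372

Sum P(alarm|·) weighted by the priors over the 4 (power surge, burglary) configurations:
  P(alarm | ¬earthquake) = 0.07×0.797×0.818 + 0.44×0.797×0.182 + 0.7×0.203×0.818 + 0.87×0.203×0.182
        = 0.045636 + 0.063824 + 0.116238 + 0.032143 = 0.257841
Keeping only the burglary-present terms gives 0.095967, so
  P(burglary | alarm, ¬earthquake) = 0.095967 / 0.257841 ≈ 0.372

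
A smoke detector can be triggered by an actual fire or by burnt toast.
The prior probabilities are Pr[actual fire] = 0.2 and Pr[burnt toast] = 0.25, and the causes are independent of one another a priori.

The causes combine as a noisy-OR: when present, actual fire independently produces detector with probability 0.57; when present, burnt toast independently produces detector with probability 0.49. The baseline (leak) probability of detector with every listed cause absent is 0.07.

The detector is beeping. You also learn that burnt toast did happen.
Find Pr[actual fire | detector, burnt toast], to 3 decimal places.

Under noisy-OR, P(detector | causes) = 1 − (1−0.07)·∏(1−qᵢ) over the active causes.
By total probability over both values of actual fire:
  P(detector | burnt toast) = 0.5257×0.8 + 0.796051×0.2
        = 0.420560 + 0.159210 = 0.579770
Keeping only the actual fire-present terms gives 0.159210, so
  P(actual fire | detector, burnt toast) = 0.159210 / 0.579770 ≈ 0.275

Pr[actual fire | detector, burnt toast] ≈ 0.275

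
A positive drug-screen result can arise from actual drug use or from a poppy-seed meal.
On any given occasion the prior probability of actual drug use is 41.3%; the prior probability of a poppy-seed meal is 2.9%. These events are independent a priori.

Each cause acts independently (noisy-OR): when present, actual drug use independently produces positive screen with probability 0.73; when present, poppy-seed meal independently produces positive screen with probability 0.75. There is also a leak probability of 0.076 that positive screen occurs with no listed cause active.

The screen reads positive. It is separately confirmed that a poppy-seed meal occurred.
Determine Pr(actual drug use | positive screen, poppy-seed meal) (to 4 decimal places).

Under noisy-OR, P(positive screen | causes) = 1 − (1−0.076)·∏(1−qᵢ) over the active causes.
Enumerate both values of actual drug use and weight by the priors:
  P(positive screen | poppy-seed meal) = 0.769*0.587 + 0.93763*0.413
        = 0.451403 + 0.387241 = 0.838644
Configurations with actual drug use contribute 0.387241, so
  P(actual drug use | positive screen, poppy-seed meal) = 0.387241 / 0.838644 ≈ 0.4617

Pr(actual drug use | positive screen, poppy-seed meal) ≈ 0.4617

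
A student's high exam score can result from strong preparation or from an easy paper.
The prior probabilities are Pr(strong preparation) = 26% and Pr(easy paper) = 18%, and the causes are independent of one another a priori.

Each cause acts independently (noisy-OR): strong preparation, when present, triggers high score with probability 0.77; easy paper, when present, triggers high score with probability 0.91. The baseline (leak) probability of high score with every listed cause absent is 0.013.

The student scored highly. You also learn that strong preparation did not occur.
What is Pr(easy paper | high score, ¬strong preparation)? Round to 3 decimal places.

Pr(easy paper | high score, ¬strong preparation) ≈ 0.939

Under noisy-OR, P(high score | causes) = 1 − (1−0.013)·∏(1−qᵢ) over the active causes.
P(high score | ¬strong preparation) = 0.013*0.82 + 0.91117*0.18 = 0.010660 + 0.164011 = 0.174671
Restricting to configurations with easy paper present: 0.91117*0.18 = 0.164011.
Hence the posterior is 0.164011/0.174671 ≈ 0.939.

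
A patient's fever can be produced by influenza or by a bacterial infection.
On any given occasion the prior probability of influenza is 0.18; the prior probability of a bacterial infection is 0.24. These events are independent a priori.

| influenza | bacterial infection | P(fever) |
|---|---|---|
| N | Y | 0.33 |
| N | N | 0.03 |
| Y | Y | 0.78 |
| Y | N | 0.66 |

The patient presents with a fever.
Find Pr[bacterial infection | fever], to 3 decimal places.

P(fever) = 0.03·0.82·0.76 + 0.33·0.82·0.24 + 0.66·0.18·0.76 + 0.78·0.18·0.24 = 0.018696 + 0.064944 + 0.090288 + 0.033696 = 0.207624
Restricting to configurations with bacterial infection present: 0.064944 + 0.033696 = 0.098640.
So P(bacterial infection | fever) = 0.098640/0.207624 ≈ 0.475.

Pr[bacterial infection | fever] ≈ 0.475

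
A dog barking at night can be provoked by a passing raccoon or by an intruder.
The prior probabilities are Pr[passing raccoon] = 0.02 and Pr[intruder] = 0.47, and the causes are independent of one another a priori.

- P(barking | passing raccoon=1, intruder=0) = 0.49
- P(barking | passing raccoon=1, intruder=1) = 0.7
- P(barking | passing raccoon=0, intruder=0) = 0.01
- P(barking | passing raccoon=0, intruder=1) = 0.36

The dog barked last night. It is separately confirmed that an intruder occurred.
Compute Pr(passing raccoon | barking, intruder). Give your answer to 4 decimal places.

Pr(passing raccoon | barking, intruder) ≈ 0.0382

Enumerate both values of passing raccoon and weight by the priors:
  P(barking | intruder) = 0.36*0.98 + 0.7*0.02
        = 0.352800 + 0.014000 = 0.366800
The terms with passing raccoon present sum to 0.014000, so
  P(passing raccoon | barking, intruder) = 0.014000 / 0.366800 ≈ 0.0382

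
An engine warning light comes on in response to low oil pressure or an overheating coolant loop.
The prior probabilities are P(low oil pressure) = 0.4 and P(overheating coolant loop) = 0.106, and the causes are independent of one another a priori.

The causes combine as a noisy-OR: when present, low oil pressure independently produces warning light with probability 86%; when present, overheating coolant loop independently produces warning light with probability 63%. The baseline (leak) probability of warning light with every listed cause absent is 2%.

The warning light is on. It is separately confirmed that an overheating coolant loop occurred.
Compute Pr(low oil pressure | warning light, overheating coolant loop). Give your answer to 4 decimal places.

Under noisy-OR, P(warning light | causes) = 1 − (1−0.02)·∏(1−qᵢ) over the active causes.
P(warning light | overheating coolant loop) = 0.6374×0.6 + 0.949236×0.4 = 0.382440 + 0.379694 = 0.762134
The low oil pressure-present share is 0.949236×0.4 = 0.379694.
So P(low oil pressure | warning light, overheating coolant loop) = 0.379694/0.762134 ≈ 0.4982.

Pr(low oil pressure | warning light, overheating coolant loop) ≈ 0.4982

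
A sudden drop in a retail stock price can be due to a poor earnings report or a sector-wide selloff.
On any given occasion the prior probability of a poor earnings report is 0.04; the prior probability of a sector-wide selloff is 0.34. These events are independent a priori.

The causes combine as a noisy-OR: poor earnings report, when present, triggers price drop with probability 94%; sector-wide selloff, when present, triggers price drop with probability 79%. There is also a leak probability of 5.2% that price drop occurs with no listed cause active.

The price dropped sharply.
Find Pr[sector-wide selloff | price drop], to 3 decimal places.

Under noisy-OR, P(price drop | causes) = 1 − (1−0.052)·∏(1−qᵢ) over the active causes.
P(price drop) = 0.052·0.96·0.66 + 0.80092·0.96·0.34 + 0.94312·0.04·0.66 + 0.988055·0.04·0.34 = 0.032947 + 0.261420 + 0.024898 + 0.013438 = 0.332703
Restricting to configurations with sector-wide selloff present: 0.261420 + 0.013438 = 0.274858.
Hence the posterior is 0.274858/0.332703 ≈ 0.826.

Pr[sector-wide selloff | price drop] ≈ 0.826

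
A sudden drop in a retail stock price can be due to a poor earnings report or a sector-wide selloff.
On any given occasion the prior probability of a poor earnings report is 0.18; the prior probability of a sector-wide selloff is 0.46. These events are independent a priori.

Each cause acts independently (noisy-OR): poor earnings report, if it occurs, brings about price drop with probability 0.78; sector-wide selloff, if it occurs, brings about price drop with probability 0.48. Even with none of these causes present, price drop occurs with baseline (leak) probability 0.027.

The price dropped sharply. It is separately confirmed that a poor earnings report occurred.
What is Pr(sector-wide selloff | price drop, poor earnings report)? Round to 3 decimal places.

Pr(sector-wide selloff | price drop, poor earnings report) ≈ 0.491

Under noisy-OR, P(price drop | causes) = 1 − (1−0.027)·∏(1−qᵢ) over the active causes.
Numerator (weight on configurations with sector-wide selloff): 0.888689×0.46 = 0.408797
The normalizing constant is 0.78594×0.54 + 0.888689×0.46 = 0.833205
Posterior = 0.408797 / 0.833205 ≈ 0.491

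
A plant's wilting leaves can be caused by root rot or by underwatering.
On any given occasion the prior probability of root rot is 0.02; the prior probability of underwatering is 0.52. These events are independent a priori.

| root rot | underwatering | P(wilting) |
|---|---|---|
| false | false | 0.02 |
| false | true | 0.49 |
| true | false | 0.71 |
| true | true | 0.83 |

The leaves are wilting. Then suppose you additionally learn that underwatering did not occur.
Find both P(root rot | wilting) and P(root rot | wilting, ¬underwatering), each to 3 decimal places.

P(root rot | wilting) ≈ 0.056; P(root rot | wilting, ¬underwatering) ≈ 0.420

Sum P(wilting|·) weighted by the priors over the 4 (root rot, underwatering) configurations:
  P(wilting) = 0.02×0.98×0.48 + 0.49×0.98×0.52 + 0.71×0.02×0.48 + 0.83×0.02×0.52
        = 0.009408 + 0.249704 + 0.006816 + 0.008632 = 0.274560
Keeping only the root rot-present terms gives 0.015448, so
  P(root rot | wilting) = 0.015448 / 0.274560 ≈ 0.056

Now also conditioning on underwatering≠true:
P(wilting | ¬underwatering) = 0.02×0.98 + 0.71×0.02 = 0.019600 + 0.014200 = 0.033800
Of this, 0.014200 comes from 0.71×0.02 (the root rot=true cases).
Hence the posterior is 0.014200/0.033800 ≈ 0.420.
With underwatering excluded, root rot must carry more of the explanatory weight for the wilting.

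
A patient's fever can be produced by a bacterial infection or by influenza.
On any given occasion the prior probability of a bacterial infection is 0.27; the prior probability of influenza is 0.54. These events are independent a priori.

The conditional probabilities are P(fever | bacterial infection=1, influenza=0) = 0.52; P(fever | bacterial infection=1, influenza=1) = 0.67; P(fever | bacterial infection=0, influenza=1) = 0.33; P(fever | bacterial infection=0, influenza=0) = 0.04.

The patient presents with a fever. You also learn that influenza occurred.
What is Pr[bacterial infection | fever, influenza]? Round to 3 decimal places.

Pr[bacterial infection | fever, influenza] ≈ 0.429

Numerator (weight on configurations with bacterial infection): 0.67*0.27 = 0.180900
Normalizer over all consistent configurations: 0.33*0.73 + 0.67*0.27 = 0.421800
P(bacterial infection | fever, influenza) = 0.180900/0.421800 ≈ 0.429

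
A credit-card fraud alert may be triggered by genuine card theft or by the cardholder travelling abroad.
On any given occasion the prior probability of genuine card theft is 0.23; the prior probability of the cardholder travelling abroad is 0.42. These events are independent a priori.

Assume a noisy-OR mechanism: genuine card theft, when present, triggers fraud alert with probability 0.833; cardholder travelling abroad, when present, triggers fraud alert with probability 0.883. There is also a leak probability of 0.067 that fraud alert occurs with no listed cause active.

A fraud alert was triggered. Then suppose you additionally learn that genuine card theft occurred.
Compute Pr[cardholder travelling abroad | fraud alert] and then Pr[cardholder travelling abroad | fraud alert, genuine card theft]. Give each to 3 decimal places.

Pr[cardholder travelling abroad | fraud alert] ≈ 0.729; Pr[cardholder travelling abroad | fraud alert, genuine card theft] ≈ 0.457

Under noisy-OR, P(fraud alert | causes) = 1 − (1−0.067)·∏(1−qᵢ) over the active causes.
P(fraud alert) = 0.067·0.77·0.58 + 0.890839·0.77·0.42 + 0.844189·0.23·0.58 + 0.98177·0.23·0.42 = 0.029922 + 0.288097 + 0.112615 + 0.094839 = 0.525473
Restricting to configurations with cardholder travelling abroad present: 0.288097 + 0.094839 = 0.382936.
Hence the posterior is 0.382936/0.525473 ≈ 0.729.

With the extra evidence:
By total probability over both values of cardholder travelling abroad:
  P(fraud alert | genuine card theft) = 0.844189×0.58 + 0.98177×0.42
        = 0.489630 + 0.412343 = 0.901973
Configurations with cardholder travelling abroad contribute 0.412343, so
  P(cardholder travelling abroad | fraud alert, genuine card theft) = 0.412343 / 0.901973 ≈ 0.457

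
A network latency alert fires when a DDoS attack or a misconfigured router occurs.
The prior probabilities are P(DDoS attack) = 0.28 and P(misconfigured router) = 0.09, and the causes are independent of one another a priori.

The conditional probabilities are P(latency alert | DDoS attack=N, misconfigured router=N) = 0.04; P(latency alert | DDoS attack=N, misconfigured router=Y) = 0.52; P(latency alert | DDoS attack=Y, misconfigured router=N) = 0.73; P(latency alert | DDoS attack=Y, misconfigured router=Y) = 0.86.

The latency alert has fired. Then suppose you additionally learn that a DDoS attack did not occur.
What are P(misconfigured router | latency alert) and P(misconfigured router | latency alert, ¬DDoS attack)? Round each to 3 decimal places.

P(latency alert) = 0.04·0.72·0.91 + 0.52·0.72·0.09 + 0.73·0.28·0.91 + 0.86·0.28·0.09 = 0.026208 + 0.033696 + 0.186004 + 0.021672 = 0.267580
Restricting to configurations with misconfigured router present: 0.033696 + 0.021672 = 0.055368.
P(misconfigured router | latency alert) = 0.055368 / 0.267580 ≈ 0.207

Now condition on the additional information:
Numerator (weight on configurations with misconfigured router): 0.52×0.09 = 0.046800
Normalizer over all consistent configurations: 0.04×0.91 + 0.52×0.09 = 0.083200
P(misconfigured router | latency alert, ¬DDoS attack) = 0.046800/0.083200 ≈ 0.562
Ruling out DDoS attack raises the posterior on misconfigured router — the flip side of explaining away.

P(misconfigured router | latency alert) ≈ 0.207; P(misconfigured router | latency alert, ¬DDoS attack) ≈ 0.562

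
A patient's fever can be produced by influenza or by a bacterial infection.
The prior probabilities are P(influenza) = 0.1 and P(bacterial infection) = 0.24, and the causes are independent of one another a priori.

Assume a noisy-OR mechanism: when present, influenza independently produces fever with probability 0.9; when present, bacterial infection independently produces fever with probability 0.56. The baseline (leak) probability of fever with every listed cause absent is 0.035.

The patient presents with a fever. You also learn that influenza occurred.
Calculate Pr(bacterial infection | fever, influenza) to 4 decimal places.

Under noisy-OR, P(fever | causes) = 1 − (1−0.035)·∏(1−qᵢ) over the active causes.
P(fever | influenza) = 0.9035*0.76 + 0.95754*0.24 = 0.686660 + 0.229810 = 0.916470
Of this, 0.229810 comes from 0.95754*0.24 (the bacterial infection=true cases).
So P(bacterial infection | fever, influenza) = 0.229810/0.916470 ≈ 0.2508.

Pr(bacterial infection | fever, influenza) ≈ 0.2508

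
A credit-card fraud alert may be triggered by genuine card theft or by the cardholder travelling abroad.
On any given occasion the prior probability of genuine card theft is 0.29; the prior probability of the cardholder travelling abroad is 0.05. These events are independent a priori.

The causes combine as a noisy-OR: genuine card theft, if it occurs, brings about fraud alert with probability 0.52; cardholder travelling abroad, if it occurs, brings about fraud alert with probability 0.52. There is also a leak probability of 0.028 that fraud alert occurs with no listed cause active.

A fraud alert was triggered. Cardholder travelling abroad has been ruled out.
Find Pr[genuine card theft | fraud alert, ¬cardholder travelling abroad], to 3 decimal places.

Under noisy-OR, P(fraud alert | causes) = 1 − (1−0.028)·∏(1−qᵢ) over the active causes.
P(fraud alert | ¬cardholder travelling abroad) = 0.028·0.71 + 0.53344·0.29 = 0.019880 + 0.154698 = 0.174578
Of this, 0.154698 comes from 0.53344·0.29 (the genuine card theft=true cases).
P(genuine card theft | fraud alert, ¬cardholder travelling abroad) = 0.154698 / 0.174578 ≈ 0.886

Pr[genuine card theft | fraud alert, ¬cardholder travelling abroad] ≈ 0.886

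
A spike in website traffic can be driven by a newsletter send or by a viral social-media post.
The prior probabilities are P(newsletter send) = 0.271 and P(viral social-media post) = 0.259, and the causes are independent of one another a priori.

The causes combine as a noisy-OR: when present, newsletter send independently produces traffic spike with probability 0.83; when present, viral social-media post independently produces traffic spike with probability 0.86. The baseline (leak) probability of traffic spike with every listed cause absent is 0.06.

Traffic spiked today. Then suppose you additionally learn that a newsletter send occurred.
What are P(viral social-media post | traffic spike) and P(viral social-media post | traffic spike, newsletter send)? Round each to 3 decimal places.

Under noisy-OR, P(traffic spike | causes) = 1 − (1−0.06)·∏(1−qᵢ) over the active causes.
For the numerator, keep only viral social-media post=true terms: 0.163963 + 0.068619 = 0.232582
Denominator P(traffic spike): 0.06·0.729·0.741 + 0.8684·0.729·0.259 + 0.8402·0.271·0.741 + 0.977628·0.271·0.259 = 0.433714
Posterior = 0.232582 / 0.433714 ≈ 0.536

With the extra evidence:
Numerator (weight on configurations with viral social-media post): 0.977628*0.259 = 0.253206
The normalizing constant is 0.8402*0.741 + 0.977628*0.259 = 0.875794
P(viral social-media post | traffic spike, newsletter send) = 0.253206/0.875794 ≈ 0.289
This is intercausal reasoning (explaining away): once newsletter send accounts for the traffic spike, viral social-media post becomes less likely.

P(viral social-media post | traffic spike) ≈ 0.536; P(viral social-media post | traffic spike, newsletter send) ≈ 0.289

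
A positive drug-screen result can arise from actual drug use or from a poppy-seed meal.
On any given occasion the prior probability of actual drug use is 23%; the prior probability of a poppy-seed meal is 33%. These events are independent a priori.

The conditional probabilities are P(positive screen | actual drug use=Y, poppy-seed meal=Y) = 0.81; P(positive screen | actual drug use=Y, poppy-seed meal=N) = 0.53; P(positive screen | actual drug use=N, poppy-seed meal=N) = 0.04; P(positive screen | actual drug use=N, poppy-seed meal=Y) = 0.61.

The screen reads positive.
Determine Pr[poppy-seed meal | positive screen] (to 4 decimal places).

P(positive screen) = 0.04*0.77*0.67 + 0.61*0.77*0.33 + 0.53*0.23*0.67 + 0.81*0.23*0.33 = 0.020636 + 0.155001 + 0.081673 + 0.061479 = 0.318789
Restricting to configurations with poppy-seed meal present: 0.155001 + 0.061479 = 0.216480.
P(poppy-seed meal | positive screen) = 0.216480 / 0.318789 ≈ 0.6791

Pr[poppy-seed meal | positive screen] ≈ 0.6791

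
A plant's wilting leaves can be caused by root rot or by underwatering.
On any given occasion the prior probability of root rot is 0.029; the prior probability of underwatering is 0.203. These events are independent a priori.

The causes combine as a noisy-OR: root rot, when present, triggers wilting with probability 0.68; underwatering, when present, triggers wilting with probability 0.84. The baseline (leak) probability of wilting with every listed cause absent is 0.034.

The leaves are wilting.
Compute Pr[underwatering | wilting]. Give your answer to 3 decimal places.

Pr[underwatering | wilting] ≈ 0.803

Under noisy-OR, P(wilting | causes) = 1 − (1−0.034)·∏(1−qᵢ) over the active causes.
P(wilting) = 0.034×0.971×0.797 + 0.84544×0.971×0.203 + 0.69088×0.029×0.797 + 0.950541×0.029×0.203 = 0.026312 + 0.166647 + 0.015968 + 0.005596 = 0.214523
Restricting to configurations with underwatering present: 0.166647 + 0.005596 = 0.172243.
P(underwatering | wilting) = 0.172243 / 0.214523 ≈ 0.803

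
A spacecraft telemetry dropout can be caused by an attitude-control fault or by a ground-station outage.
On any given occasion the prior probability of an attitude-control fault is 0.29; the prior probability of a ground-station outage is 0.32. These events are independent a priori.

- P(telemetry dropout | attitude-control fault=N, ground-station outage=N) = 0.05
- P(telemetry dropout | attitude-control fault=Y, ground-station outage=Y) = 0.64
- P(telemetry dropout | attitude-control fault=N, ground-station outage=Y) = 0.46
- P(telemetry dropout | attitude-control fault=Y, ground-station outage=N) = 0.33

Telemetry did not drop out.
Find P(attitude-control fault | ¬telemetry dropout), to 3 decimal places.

P(¬telemetry dropout) = 0.95·0.71·0.68 + 0.54·0.71·0.32 + 0.67·0.29·0.68 + 0.36·0.29·0.32 = 0.458660 + 0.122688 + 0.132124 + 0.033408 = 0.746880
The attitude-control fault-present share is 0.132124 + 0.033408 = 0.165532.
P(attitude-control fault | ¬telemetry dropout) = 0.165532 / 0.746880 ≈ 0.222

P(attitude-control fault | ¬telemetry dropout) ≈ 0.222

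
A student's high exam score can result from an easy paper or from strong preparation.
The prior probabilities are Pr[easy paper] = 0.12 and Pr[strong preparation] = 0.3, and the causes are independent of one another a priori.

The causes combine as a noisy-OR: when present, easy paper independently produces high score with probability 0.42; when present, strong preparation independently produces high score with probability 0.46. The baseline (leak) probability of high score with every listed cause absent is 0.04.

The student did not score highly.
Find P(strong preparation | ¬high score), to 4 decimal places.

Under noisy-OR, P(high score | causes) = 1 − (1−0.04)·∏(1−qᵢ) over the active causes.
Enumerate the 4 (easy paper, strong preparation) configurations and weight by the priors:
  P(¬high score) = 0.96·0.88·0.7 + 0.5184·0.88·0.3 + 0.5568·0.12·0.7 + 0.300672·0.12·0.3
        = 0.591360 + 0.136858 + 0.046771 + 0.010824 = 0.785813
Configurations with strong preparation contribute 0.147682, so
  P(strong preparation | ¬high score) = 0.147682 / 0.785813 ≈ 0.1879

P(strong preparation | ¬high score) ≈ 0.1879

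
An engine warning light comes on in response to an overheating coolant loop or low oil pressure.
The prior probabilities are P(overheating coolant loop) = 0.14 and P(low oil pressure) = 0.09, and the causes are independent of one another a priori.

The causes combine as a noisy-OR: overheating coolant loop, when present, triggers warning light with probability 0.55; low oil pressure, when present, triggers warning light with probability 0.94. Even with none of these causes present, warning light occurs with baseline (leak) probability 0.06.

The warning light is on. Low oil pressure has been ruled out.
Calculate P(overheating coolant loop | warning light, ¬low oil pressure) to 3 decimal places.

P(overheating coolant loop | warning light, ¬low oil pressure) ≈ 0.610

Under noisy-OR, P(warning light | causes) = 1 − (1−0.06)·∏(1−qᵢ) over the active causes.
Enumerate both values of overheating coolant loop and weight by the priors:
  P(warning light | ¬low oil pressure) = 0.06·0.86 + 0.577·0.14
        = 0.051600 + 0.080780 = 0.132380
Keeping only the overheating coolant loop-present terms gives 0.080780, so
  P(overheating coolant loop | warning light, ¬low oil pressure) = 0.080780 / 0.132380 ≈ 0.610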